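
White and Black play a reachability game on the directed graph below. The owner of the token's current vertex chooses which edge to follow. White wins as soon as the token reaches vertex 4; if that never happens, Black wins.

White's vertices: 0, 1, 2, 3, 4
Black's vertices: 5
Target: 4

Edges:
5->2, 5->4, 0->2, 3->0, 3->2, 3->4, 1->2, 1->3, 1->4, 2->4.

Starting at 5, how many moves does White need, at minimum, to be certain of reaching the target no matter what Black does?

A0 = {4}
A1: add {1, 2, 3} — 1 (White) has 1→4; 2 (White) has 2→4; 3 (White) has 3→4.
A2: add {0, 5} — 0 (White) has 0→2; 5 (Black): all of {2, 4} already in.
A2 = all vertices. Fixed point.
5 enters the attractor at level 2, so White can force the target in 2 moves from there.

2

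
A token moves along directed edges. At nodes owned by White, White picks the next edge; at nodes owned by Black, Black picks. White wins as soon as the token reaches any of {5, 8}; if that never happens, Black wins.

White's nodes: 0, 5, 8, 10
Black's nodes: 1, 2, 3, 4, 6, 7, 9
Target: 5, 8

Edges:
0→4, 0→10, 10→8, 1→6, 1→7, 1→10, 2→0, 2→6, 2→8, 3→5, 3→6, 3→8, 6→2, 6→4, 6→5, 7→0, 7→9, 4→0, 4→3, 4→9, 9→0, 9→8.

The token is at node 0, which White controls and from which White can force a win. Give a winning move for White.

10

A0 = {5, 8}
A1: add {10} — 10 (White) has 10→8.
A2: add {0} — 0 (White) has 0→10.
A3: add {9} — 9 (Black): all of {0, 8} already in.
A4: add {7} — 7 (Black): all of {0, 9} already in.
A5 = A4; e.g. 1 (Black) can still go to 6. Fixed point.
From 0, successor 10 is in the attractor (rank 1); the other successor 4 is not.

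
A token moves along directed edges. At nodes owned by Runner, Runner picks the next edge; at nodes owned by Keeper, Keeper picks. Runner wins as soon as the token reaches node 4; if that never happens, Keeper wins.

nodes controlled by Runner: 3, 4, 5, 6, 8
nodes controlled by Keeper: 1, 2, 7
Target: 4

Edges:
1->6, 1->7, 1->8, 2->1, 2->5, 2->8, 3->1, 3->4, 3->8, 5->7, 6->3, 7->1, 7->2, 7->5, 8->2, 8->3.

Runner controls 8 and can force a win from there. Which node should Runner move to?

A0 = {4}
A1: add {3} — 3 (Runner) has 3→4.
A2: add {6, 8} — 6 (Runner) has 6→3; 8 (Runner) has 8→3.
A3 = A2; e.g. 1 (Keeper) can still go to 7. Fixed point.
From 8, successor 3 is in the attractor (rank 1); the other successor 2 is not.

3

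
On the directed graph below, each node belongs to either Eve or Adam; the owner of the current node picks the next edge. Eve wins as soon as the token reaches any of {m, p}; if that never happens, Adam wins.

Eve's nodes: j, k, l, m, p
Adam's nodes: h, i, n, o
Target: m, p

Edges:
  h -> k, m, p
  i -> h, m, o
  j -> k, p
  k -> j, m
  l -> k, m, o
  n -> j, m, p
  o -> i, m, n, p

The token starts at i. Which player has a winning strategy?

Adam

A0 = {m, p}
A1: add {j, k, l} — j (Eve) has j→p; k (Eve) has k→m; l (Eve) has l→m.
A2: add {h, n} — h (Adam): all of {k, m, p} already in; n (Adam): all of {j, m, p} already in.
A3 = A2; e.g. i (Adam) can still go to o. Fixed point.
i never enters the attractor, so Adam can avoid the target forever.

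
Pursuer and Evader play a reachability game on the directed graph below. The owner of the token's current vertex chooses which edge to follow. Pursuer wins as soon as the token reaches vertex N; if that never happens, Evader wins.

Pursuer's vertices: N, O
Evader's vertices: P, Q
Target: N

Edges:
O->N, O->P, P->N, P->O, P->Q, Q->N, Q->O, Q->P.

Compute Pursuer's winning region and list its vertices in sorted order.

A0 = {N}
A1: add {O} — O (Pursuer) has O→N.
A2 = A1; e.g. P (Evader) can still go to Q. Fixed point.
Pursuer's winning region = {N, O}.

N, O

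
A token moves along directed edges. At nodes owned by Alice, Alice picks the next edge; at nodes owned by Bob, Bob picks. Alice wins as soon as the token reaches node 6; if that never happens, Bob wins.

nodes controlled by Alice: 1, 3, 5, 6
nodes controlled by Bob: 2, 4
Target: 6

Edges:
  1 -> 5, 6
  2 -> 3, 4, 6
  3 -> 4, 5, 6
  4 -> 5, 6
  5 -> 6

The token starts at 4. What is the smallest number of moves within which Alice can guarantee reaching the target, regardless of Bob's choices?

2

A0 = {6}
A1: add {1, 3, 5} — 1 (Alice) has 1→6; 3 (Alice) has 3→6; 5 (Alice) has 5→6.
A2: add {4} — 4 (Bob): all of {5, 6} already in.
4 enters the attractor at level 2, so Alice can force the target in 2 moves from there.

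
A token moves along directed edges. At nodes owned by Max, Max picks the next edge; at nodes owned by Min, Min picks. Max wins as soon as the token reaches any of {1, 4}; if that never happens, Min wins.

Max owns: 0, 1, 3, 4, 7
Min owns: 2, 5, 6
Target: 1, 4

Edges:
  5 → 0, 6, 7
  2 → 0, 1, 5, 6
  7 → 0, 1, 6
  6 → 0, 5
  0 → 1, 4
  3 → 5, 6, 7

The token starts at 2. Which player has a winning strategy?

Min

A0 = {1, 4}
A1: add {0, 7} — 0 (Max) has 0→1; 7 (Max) has 7→1.
A2: add {3} — 3 (Max) has 3→7.
A3 = A2; e.g. 2 (Min) can still go to 5. Fixed point.
2 never enters the attractor, so Min can avoid the target forever.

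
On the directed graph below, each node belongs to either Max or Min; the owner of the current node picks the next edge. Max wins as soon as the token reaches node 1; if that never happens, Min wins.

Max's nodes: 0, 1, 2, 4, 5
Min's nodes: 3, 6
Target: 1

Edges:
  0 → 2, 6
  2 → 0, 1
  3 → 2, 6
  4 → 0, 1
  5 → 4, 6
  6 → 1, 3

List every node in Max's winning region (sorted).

A0 = {1}
A1: add {2, 4} — 2 (Max) has 2→1; 4 (Max) has 4→1.
A2: add {0, 5} — 0 (Max) has 0→2; 5 (Max) has 5→4.
A3 = A2; e.g. 3 (Min) can still go to 6. Fixed point.
Max's winning region = {0, 1, 2, 4, 5}.

0, 1, 2, 4, 5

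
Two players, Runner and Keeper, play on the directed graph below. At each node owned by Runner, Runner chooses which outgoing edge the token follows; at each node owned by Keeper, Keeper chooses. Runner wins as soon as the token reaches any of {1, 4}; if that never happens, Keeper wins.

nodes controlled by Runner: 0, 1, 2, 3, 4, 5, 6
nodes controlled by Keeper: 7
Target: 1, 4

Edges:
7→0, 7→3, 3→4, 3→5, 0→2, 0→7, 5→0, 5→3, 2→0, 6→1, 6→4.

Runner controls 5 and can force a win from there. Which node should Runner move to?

A0 = {1, 4}
A1: add {3, 6} — 3 (Runner) has 3→4; 6 (Runner) has 6→1.
A2: add {5} — 5 (Runner) has 5→3.
A3 = A2; e.g. 0 (Runner) has no edge into A2. Fixed point.
From 5, successor 3 is in the attractor (rank 1); the other successor 0 is not.

3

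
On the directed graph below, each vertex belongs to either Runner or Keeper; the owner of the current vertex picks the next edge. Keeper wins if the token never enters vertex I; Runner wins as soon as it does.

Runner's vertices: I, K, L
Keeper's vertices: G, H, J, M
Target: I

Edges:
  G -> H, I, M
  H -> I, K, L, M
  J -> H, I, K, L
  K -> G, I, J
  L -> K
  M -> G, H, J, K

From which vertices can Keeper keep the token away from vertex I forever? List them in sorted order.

G, H, J, M

A0 = {I}
A1: add {K} — K (Runner) has K→I.
A2: add {L} — L (Runner) has L→K.
A3 = A2; e.g. G (Keeper) can still go to H. Fixed point.
Runner's attractor = {I, K, L}; Keeper avoids the target exactly from the complement.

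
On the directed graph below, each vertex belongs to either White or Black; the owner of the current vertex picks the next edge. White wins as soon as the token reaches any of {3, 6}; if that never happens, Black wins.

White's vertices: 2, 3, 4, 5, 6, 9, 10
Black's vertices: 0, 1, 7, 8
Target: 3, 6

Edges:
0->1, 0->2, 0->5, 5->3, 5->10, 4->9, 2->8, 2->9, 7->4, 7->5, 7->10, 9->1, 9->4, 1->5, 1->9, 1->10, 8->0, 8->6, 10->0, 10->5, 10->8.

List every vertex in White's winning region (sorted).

A0 = {3, 6}
A1: add {5} — 5 (White) has 5→3.
A2: add {10} — 10 (White) has 10→5.
A3 = A2; e.g. 0 (Black) can still go to 1. Fixed point.
White's winning region = {3, 5, 6, 10}.

3, 5, 6, 10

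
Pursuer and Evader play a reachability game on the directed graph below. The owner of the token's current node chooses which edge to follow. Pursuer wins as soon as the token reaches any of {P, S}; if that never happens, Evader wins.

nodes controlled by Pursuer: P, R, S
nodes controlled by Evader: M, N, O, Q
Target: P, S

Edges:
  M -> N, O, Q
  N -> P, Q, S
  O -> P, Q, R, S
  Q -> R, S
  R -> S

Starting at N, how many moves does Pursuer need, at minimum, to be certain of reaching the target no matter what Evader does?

A0 = {P, S}
A1: add {R} — R (Pursuer) has R→S.
A2: add {Q} — Q (Evader): all of {R, S} already in.
A3: add {N, O} — N (Evader): all of {P, Q, S} already in; O (Evader): all of {P, Q, R, S} already in.
N enters the attractor at level 3, so Pursuer can force the target in 3 moves from there.

3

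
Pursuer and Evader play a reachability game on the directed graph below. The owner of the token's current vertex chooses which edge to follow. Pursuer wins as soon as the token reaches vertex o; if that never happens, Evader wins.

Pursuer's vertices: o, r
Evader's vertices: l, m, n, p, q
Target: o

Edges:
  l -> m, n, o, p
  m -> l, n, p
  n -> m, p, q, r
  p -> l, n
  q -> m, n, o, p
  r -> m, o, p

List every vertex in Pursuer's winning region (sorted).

A0 = {o}
A1: add {r} — r (Pursuer) has r→o.
A2 = A1; e.g. l (Evader) can still go to m. Fixed point.
Pursuer's winning region = {o, r}.

o, r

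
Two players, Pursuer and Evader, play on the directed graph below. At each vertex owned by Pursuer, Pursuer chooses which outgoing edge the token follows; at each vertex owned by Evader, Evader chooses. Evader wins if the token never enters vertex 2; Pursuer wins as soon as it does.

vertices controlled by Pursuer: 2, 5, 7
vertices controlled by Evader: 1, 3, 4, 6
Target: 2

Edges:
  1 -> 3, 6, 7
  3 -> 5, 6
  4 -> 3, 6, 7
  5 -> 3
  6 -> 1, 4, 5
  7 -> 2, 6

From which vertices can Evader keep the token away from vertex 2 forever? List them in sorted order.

1, 3, 4, 5, 6

A0 = {2}
A1: add {7} — 7 (Pursuer) has 7→2.
A2 = A1; e.g. 1 (Evader) can still go to 3. Fixed point.
Pursuer's attractor = {2, 7}; Evader avoids the target exactly from the complement.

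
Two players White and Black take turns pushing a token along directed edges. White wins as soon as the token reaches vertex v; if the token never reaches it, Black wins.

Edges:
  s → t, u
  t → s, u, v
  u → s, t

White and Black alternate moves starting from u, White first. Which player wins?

Black

Track states (vertex, player-to-move).
A0 = {(v,White), (v,Black)}
A1: add {(t,White)}.
A2 = A1; e.g. (s,White) stays out. (u,White) never enters ⇒ Black avoids the target.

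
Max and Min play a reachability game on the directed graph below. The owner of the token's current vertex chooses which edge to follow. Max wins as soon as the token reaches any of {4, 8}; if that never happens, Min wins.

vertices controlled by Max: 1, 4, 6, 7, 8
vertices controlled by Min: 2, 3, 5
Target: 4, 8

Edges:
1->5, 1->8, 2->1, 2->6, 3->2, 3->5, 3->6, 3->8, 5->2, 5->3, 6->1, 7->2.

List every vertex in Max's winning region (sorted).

1, 2, 4, 6, 7, 8

A0 = {4, 8}
A1: add {1} — 1 (Max) has 1→8.
A2: add {6} — 6 (Max) has 6→1.
A3: add {2} — 2 (Min): all of {1, 6} already in.
A4: add {7} — 7 (Max) has 7→2.
A5 = A4; e.g. 3 (Min) can still go to 5. Fixed point.
Max's winning region = {1, 2, 4, 6, 7, 8}.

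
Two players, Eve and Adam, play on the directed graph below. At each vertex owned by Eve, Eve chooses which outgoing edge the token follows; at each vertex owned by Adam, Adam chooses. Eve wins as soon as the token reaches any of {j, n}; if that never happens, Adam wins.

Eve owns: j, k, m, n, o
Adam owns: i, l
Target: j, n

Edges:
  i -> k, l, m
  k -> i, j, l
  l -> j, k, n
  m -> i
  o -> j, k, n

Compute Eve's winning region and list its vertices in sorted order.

j, k, l, n, o

A0 = {j, n}
A1: add {k, o} — k (Eve) has k→j; o (Eve) has o→j.
A2: add {l} — l (Adam): all of {j, k, n} already in.
A3 = A2; e.g. i (Adam) can still go to m. Fixed point.
Eve's winning region = {j, k, l, n, o}.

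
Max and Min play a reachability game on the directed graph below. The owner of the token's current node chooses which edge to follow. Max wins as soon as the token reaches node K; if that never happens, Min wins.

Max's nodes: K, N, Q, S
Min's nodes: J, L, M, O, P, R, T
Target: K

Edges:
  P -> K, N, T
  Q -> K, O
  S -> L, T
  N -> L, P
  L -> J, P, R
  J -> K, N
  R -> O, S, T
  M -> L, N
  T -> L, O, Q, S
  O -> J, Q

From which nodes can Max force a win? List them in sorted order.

K, Q

A0 = {K}
A1: add {Q} — Q (Max) has Q→K.
A2 = A1; e.g. J (Min) can still go to N. Fixed point.
Max's winning region = {K, Q}.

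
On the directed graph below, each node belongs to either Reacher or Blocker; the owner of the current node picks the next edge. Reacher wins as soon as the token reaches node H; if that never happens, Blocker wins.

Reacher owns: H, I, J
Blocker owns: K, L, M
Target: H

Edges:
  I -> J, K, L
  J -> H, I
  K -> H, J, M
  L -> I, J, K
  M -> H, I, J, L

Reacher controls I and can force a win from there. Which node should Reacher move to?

A0 = {H}
A1: add {J} — J (Reacher) has J→H.
A2: add {I} — I (Reacher) has I→J.
A3 = A2; e.g. K (Blocker) can still go to M. Fixed point.
From I, successor J is in the attractor (rank 1); the other successors K, L are not.

J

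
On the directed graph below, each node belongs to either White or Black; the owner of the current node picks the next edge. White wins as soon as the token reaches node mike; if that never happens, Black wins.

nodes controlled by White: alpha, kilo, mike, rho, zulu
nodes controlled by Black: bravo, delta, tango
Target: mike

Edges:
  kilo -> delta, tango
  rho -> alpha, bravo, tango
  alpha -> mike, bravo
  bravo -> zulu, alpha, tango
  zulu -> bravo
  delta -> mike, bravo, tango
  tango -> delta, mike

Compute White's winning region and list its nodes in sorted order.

alpha, mike, rho

A0 = {mike}
A1: add {alpha} — alpha (White) has alpha→mike.
A2: add {rho} — rho (White) has rho→alpha.
A3 = A2; e.g. delta (Black) can still go to bravo. Fixed point.
White's winning region = {alpha, mike, rho}.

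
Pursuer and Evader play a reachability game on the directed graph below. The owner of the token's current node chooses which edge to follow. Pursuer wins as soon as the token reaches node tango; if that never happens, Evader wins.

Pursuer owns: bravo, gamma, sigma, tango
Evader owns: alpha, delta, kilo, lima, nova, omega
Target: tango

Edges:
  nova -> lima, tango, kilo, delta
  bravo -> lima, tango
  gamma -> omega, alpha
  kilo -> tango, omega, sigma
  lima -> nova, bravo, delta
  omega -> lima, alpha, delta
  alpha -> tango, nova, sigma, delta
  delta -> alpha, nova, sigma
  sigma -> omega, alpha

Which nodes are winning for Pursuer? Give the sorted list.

bravo, tango

A0 = {tango}
A1: add {bravo} — bravo (Pursuer) has bravo→tango.
A2 = A1; e.g. lima (Evader) can still go to nova. Fixed point.
Pursuer's winning region = {bravo, tango}.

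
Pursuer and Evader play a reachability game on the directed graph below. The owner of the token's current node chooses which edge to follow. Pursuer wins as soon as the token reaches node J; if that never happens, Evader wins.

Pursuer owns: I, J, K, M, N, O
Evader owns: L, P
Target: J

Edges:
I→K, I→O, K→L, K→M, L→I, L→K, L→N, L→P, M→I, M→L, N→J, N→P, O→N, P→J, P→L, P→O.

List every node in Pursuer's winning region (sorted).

A0 = {J}
A1: add {N} — N (Pursuer) has N→J.
A2: add {O} — O (Pursuer) has O→N.
A3: add {I} — I (Pursuer) has I→O.
A4: add {M} — M (Pursuer) has M→I.
A5: add {K} — K (Pursuer) has K→M.
A6 = A5; e.g. L (Evader) can still go to P. Fixed point.
Pursuer's winning region = {I, J, K, M, N, O}.

I, J, K, M, N, O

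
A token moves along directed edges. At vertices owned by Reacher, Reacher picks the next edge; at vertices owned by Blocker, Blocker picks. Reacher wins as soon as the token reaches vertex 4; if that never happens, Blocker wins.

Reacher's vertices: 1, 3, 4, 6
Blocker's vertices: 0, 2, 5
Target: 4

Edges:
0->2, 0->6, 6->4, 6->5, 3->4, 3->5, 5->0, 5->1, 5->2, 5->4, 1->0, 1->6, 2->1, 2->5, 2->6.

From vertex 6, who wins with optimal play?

A0 = {4}
A1: add {3, 6} — 3 (Reacher) has 3→4; 6 (Reacher) has 6→4.
6 ∈ A1, so Reacher can force the target.

Reacher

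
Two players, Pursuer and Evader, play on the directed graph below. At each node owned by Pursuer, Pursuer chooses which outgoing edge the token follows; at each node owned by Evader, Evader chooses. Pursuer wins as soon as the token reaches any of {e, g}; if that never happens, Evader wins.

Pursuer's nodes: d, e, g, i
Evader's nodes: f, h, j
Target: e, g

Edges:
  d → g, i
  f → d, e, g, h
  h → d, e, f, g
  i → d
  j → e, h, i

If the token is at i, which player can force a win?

Pursuer

A0 = {e, g}
A1: add {d} — d (Pursuer) has d→g.
A2: add {i} — i (Pursuer) has i→d.
A3 = A2; e.g. f (Evader) can still go to h. Fixed point.
i ∈ A2, so Pursuer can force the target.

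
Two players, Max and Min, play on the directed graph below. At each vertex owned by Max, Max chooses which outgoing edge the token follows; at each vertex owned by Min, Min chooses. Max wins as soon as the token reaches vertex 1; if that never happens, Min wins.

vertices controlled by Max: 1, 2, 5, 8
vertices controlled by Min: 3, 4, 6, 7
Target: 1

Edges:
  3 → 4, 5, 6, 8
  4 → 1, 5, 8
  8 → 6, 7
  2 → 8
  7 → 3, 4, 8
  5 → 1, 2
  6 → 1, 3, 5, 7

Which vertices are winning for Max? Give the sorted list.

A0 = {1}
A1: add {5} — 5 (Max) has 5→1.
A2 = A1; e.g. 2 (Max) has no edge into A1. Fixed point.
Max's winning region = {1, 5}.

1, 5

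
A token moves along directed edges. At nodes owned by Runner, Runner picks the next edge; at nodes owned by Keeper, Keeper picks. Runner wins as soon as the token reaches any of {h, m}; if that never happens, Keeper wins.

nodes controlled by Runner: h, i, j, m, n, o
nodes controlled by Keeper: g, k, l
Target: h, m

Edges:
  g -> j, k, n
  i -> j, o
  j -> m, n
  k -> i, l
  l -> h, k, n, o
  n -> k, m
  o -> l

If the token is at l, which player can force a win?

A0 = {h, m}
A1: add {j, n} — j (Runner) has j→m; n (Runner) has n→m.
A2: add {i} — i (Runner) has i→j.
A3 = A2; e.g. g (Keeper) can still go to k. Fixed point.
l never enters the attractor, so Keeper can avoid the target forever.

Keeper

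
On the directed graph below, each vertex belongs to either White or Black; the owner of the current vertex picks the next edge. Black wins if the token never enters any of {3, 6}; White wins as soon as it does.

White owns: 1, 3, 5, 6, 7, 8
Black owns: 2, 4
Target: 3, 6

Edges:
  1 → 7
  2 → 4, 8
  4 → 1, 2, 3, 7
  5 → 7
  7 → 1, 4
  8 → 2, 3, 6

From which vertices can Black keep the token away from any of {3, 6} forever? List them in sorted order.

1, 2, 4, 5, 7

A0 = {3, 6}
A1: add {8} — 8 (White) has 8→3.
A2 = A1; e.g. 1 (White) has no edge into A1. Fixed point.
White's attractor = {3, 6, 8}; Black avoids the target exactly from the complement.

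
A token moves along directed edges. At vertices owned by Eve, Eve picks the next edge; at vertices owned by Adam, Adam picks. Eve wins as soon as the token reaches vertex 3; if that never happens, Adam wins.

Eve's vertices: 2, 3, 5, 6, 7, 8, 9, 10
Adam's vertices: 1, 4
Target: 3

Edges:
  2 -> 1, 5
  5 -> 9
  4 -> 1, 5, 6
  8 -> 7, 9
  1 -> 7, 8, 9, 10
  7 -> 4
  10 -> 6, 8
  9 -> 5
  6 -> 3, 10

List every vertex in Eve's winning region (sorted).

A0 = {3}
A1: add {6} — 6 (Eve) has 6→3.
A2: add {10} — 10 (Eve) has 10→6.
A3 = A2; e.g. 1 (Adam) can still go to 7. Fixed point.
Eve's winning region = {3, 6, 10}.

3, 6, 10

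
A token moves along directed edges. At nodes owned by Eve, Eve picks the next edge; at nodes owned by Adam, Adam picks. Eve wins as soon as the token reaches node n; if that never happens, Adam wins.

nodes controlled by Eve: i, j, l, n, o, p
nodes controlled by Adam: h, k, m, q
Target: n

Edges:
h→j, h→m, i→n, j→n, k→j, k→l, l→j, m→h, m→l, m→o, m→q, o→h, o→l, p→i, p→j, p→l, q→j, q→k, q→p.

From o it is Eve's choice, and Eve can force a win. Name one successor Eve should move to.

A0 = {n}
A1: add {i, j} — i (Eve) has i→n; j (Eve) has j→n.
A2: add {l, p} — l (Eve) has l→j; p (Eve) has p→i.
A3: add {k, o} — k (Adam): all of {j, l} already in; o (Eve) has o→l.
A4: add {q} — q (Adam): all of {j, k, p} already in.
A5 = A4; e.g. h (Adam) can still go to m. Fixed point.
From o, successor l is in the attractor (rank 2); the other successor h is not.

l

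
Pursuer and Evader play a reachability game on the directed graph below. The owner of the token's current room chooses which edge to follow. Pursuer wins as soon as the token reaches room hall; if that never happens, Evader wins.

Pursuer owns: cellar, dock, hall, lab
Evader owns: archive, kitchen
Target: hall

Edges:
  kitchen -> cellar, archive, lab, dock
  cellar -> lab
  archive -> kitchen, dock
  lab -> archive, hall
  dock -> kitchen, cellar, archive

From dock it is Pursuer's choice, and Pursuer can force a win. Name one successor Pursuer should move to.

A0 = {hall}
A1: add {lab} — lab (Pursuer) has lab→hall.
A2: add {cellar} — cellar (Pursuer) has cellar→lab.
A3: add {dock} — dock (Pursuer) has dock→cellar.
A4 = A3; e.g. kitchen (Evader) can still go to archive. Fixed point.
From dock, successor cellar is in the attractor (rank 2); the other successors archive, kitchen are not.

cellar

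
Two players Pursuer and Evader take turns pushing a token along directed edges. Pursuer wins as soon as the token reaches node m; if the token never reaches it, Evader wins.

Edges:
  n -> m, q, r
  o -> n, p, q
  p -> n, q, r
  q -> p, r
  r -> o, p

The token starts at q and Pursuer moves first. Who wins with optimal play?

Track states (vertex, player-to-move).
A0 = {(m,Pursuer), (m,Evader)}
A1: add {(n,Pursuer)}.
A2 = A1; e.g. (n,Evader) stays out. (q,Pursuer) never enters ⇒ Evader avoids the target.

Evader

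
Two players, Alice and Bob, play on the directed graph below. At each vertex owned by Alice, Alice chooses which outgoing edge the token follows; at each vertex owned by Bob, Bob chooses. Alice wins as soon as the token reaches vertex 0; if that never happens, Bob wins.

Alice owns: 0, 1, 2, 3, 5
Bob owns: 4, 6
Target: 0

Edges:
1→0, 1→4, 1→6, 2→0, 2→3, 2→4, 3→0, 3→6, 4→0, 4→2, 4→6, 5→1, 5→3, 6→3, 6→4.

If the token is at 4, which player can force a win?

Bob

A0 = {0}
A1: add {1, 2, 3} — 1 (Alice) has 1→0; 2 (Alice) has 2→0; 3 (Alice) has 3→0.
A2: add {5} — 5 (Alice) has 5→1.
A3 = A2; e.g. 4 (Bob) can still go to 6. Fixed point.
4 never enters the attractor, so Bob can avoid the target forever.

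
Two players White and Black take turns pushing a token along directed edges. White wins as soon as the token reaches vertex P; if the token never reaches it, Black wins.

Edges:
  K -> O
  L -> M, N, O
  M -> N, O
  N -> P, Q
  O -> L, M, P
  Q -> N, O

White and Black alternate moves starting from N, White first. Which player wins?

White

Track states (vertex, player-to-move).
A0 = {(P,White), (P,Black)}
A1: add {(N,White), (O,White)}.
(N,White) ∈ A1 ⇒ White forces the target.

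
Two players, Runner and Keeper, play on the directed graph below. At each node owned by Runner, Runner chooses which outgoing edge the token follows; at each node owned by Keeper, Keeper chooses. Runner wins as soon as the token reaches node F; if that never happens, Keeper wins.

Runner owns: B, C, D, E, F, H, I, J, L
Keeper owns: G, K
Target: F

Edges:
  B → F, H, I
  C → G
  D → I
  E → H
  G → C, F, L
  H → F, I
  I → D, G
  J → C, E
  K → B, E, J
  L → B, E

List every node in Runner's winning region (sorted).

B, E, F, H, J, K, L

A0 = {F}
A1: add {B, H} — B (Runner) has B→F; H (Runner) has H→F.
A2: add {E, L} — E (Runner) has E→H; L (Runner) has L→B.
A3: add {J} — J (Runner) has J→E.
A4: add {K} — K (Keeper): all of {B, E, J} already in.
A5 = A4; e.g. C (Runner) has no edge into A4. Fixed point.
Runner's winning region = {B, E, F, H, J, K, L}.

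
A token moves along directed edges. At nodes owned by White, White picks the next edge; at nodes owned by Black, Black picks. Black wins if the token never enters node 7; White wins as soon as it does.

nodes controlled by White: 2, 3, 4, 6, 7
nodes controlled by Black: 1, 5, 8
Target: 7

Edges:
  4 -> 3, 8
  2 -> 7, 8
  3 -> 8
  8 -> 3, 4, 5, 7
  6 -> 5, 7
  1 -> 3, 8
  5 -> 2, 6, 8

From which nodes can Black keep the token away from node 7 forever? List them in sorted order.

A0 = {7}
A1: add {2, 6} — 2 (White) has 2→7; 6 (White) has 6→7.
A2 = A1; e.g. 1 (Black) can still go to 3. Fixed point.
White's attractor = {2, 6, 7}; Black avoids the target exactly from the complement.

1, 3, 4, 5, 8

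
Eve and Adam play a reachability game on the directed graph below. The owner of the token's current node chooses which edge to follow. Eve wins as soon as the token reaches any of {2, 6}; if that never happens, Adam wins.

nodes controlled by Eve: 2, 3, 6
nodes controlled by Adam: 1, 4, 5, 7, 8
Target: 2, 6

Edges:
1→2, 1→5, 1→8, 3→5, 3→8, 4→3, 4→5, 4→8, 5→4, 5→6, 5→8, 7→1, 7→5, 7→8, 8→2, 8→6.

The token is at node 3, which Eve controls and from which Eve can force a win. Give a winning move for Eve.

8

A0 = {2, 6}
A1: add {8} — 8 (Adam): all of {2, 6} already in.
A2: add {3} — 3 (Eve) has 3→8.
A3 = A2; e.g. 1 (Adam) can still go to 5. Fixed point.
From 3, successor 8 is in the attractor (rank 1); the other successor 5 is not.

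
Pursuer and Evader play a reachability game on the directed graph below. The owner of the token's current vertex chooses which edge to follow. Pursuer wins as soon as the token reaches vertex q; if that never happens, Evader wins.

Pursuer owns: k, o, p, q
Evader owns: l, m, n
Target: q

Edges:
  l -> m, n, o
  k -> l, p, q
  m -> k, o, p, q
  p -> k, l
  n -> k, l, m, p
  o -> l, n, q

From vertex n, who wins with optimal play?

Evader

A0 = {q}
A1: add {k, o} — k (Pursuer) has k→q; o (Pursuer) has o→q.
A2: add {p} — p (Pursuer) has p→k.
A3: add {m} — m (Evader): all of {k, o, p, q} already in.
A4 = A3; e.g. l (Evader) can still go to n. Fixed point.
n never enters the attractor, so Evader can avoid the target forever.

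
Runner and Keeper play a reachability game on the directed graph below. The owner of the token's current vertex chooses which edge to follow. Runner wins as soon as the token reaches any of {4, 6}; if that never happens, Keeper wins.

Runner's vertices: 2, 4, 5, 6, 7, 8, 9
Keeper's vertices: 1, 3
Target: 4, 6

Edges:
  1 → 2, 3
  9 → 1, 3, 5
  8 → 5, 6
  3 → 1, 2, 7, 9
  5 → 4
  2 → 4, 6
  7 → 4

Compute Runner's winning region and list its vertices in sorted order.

A0 = {4, 6}
A1: add {2, 5, 7, 8} — 2 (Runner) has 2→4; 5 (Runner) has 5→4; 7 (Runner) has 7→4; 8 (Runner) has 8→6.
A2: add {9} — 9 (Runner) has 9→5.
A3 = A2; e.g. 1 (Keeper) can still go to 3. Fixed point.
Runner's winning region = {2, 4, 5, 6, 7, 8, 9}.

2, 4, 5, 6, 7, 8, 9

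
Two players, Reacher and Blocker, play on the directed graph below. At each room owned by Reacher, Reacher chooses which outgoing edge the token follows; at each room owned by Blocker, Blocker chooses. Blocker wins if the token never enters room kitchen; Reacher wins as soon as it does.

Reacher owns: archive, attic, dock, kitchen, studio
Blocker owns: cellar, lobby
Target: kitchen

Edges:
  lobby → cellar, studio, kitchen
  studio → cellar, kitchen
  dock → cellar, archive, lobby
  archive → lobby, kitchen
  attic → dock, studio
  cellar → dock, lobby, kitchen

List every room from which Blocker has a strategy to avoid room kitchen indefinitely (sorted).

cellar, lobby

A0 = {kitchen}
A1: add {archive, studio} — studio (Reacher) has studio→kitchen; archive (Reacher) has archive→kitchen.
A2: add {attic, dock} — dock (Reacher) has dock→archive; attic (Reacher) has attic→studio.
A3 = A2; e.g. cellar (Blocker) can still go to lobby. Fixed point.
Reacher's attractor = {archive, attic, dock, kitchen, studio}; Blocker avoids the target exactly from the complement.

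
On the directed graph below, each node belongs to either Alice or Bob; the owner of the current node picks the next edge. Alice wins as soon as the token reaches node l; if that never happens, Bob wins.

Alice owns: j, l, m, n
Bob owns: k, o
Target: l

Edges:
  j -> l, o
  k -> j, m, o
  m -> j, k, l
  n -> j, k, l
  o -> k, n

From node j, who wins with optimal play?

A0 = {l}
A1: add {j, m, n} — j (Alice) has j→l; m (Alice) has m→l; n (Alice) has n→l.
A2 = A1; e.g. k (Bob) can still go to o. Fixed point.
j ∈ A1, so Alice can force the target.

Alice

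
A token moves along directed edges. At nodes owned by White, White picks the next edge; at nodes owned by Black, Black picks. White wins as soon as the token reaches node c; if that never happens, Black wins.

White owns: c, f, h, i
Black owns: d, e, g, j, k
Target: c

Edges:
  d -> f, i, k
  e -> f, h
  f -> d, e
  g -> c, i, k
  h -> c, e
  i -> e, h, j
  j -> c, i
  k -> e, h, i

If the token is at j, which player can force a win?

White

A0 = {c}
A1: add {h} — h (White) has h→c.
A2: add {i} — i (White) has i→h.
A3: add {j} — j (Black): all of {c, i} already in.
A4 = A3; e.g. d (Black) can still go to f. Fixed point.
j ∈ A3, so White can force the target.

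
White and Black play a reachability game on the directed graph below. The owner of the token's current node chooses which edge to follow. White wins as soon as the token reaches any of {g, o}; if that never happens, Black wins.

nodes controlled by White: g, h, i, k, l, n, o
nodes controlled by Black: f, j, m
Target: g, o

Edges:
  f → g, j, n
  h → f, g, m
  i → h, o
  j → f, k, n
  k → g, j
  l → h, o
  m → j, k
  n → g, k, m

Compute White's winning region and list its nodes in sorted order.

A0 = {g, o}
A1: add {h, i, k, l, n} — h (White) has h→g; i (White) has i→o; k (White) has k→g; l (White) has l→o; n (White) has n→g.
A2 = A1; e.g. f (Black) can still go to j. Fixed point.
White's winning region = {g, h, i, k, l, n, o}.

g, h, i, k, l, n, o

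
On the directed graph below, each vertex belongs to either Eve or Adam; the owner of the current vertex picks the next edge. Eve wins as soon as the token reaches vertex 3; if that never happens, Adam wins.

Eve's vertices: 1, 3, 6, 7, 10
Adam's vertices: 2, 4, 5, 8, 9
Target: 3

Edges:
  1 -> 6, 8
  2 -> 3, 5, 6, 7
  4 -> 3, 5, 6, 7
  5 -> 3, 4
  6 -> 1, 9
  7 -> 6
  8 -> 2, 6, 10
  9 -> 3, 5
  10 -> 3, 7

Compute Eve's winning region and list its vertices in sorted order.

3, 10

A0 = {3}
A1: add {10} — 10 (Eve) has 10→3.
A2 = A1; e.g. 1 (Eve) has no edge into A1. Fixed point.
Eve's winning region = {3, 10}.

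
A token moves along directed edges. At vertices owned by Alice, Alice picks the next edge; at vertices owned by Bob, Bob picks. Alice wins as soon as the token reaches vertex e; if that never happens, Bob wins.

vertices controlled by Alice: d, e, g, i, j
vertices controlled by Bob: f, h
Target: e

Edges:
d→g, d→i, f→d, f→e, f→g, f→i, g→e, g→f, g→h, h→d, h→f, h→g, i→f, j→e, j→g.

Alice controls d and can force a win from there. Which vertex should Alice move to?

A0 = {e}
A1: add {g, j} — g (Alice) has g→e; j (Alice) has j→e.
A2: add {d} — d (Alice) has d→g.
A3 = A2; e.g. f (Bob) can still go to i. Fixed point.
From d, successor g is in the attractor (rank 1); the other successor i is not.

g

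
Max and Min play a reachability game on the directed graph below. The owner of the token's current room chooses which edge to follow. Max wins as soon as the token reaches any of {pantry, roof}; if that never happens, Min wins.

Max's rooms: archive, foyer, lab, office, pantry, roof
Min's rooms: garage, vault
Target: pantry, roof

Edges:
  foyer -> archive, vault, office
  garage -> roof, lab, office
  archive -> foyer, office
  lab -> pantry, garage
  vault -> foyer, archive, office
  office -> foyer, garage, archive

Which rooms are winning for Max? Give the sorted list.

A0 = {pantry, roof}
A1: add {lab} — lab (Max) has lab→pantry.
A2 = A1; e.g. foyer (Max) has no edge into A1. Fixed point.
Max's winning region = {lab, pantry, roof}.

lab, pantry, roof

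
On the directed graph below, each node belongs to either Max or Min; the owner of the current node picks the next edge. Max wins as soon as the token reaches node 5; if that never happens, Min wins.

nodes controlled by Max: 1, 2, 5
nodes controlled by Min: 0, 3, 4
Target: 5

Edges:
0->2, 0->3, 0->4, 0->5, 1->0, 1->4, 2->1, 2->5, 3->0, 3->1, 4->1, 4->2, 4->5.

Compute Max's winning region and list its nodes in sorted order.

A0 = {5}
A1: add {2} — 2 (Max) has 2→5.
A2 = A1; e.g. 0 (Min) can still go to 3. Fixed point.
Max's winning region = {2, 5}.

2, 5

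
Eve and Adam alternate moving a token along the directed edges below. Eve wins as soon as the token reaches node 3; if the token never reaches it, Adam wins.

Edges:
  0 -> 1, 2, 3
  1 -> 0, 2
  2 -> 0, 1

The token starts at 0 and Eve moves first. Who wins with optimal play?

Track states (vertex, player-to-move).
A0 = {(3,Eve), (3,Adam)}
A1: add {(0,Eve)}.
(0,Eve) ∈ A1 ⇒ Eve forces the target.

Eve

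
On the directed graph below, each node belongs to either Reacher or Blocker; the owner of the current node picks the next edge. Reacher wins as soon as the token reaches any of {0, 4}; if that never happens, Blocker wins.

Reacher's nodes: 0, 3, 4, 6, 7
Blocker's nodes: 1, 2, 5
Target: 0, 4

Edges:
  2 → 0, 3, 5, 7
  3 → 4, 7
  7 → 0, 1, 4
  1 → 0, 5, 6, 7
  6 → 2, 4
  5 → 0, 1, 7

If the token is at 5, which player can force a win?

A0 = {0, 4}
A1: add {3, 6, 7} — 3 (Reacher) has 3→4; 6 (Reacher) has 6→4; 7 (Reacher) has 7→0.
A2 = A1; e.g. 1 (Blocker) can still go to 5. Fixed point.
5 never enters the attractor, so Blocker can avoid the target forever.

Blocker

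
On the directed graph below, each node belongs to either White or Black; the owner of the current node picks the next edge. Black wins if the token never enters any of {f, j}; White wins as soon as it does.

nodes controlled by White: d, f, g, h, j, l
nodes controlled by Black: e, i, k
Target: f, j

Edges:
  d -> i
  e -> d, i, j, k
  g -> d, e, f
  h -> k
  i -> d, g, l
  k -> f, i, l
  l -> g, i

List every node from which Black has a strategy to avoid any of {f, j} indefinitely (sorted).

d, e, h, i, k

A0 = {f, j}
A1: add {g} — g (White) has g→f.
A2: add {l} — l (White) has l→g.
A3 = A2; e.g. d (White) has no edge into A2. Fixed point.
White's attractor = {f, g, j, l}; Black avoids the target exactly from the complement.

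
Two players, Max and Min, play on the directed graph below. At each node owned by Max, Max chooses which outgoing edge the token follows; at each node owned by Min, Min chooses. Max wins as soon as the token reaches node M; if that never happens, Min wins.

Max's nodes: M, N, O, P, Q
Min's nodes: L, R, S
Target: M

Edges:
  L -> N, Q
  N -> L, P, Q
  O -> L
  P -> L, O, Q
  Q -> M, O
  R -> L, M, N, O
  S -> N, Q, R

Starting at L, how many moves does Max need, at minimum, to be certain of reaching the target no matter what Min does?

3

A0 = {M}
A1: add {Q} — Q (Max) has Q→M.
A2: add {N, P} — N (Max) has N→Q; P (Max) has P→Q.
A3: add {L} — L (Min): all of {N, Q} already in.
L enters the attractor at level 3, so Max can force the target in 3 moves from there.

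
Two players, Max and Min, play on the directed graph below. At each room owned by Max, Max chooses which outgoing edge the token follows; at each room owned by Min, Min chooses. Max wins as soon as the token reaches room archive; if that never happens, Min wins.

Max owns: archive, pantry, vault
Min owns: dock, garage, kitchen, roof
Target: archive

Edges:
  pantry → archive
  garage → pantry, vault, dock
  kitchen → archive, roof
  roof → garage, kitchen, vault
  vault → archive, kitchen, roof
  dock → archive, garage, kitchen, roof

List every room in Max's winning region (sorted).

A0 = {archive}
A1: add {pantry, vault} — pantry (Max) has pantry→archive; vault (Max) has vault→archive.
A2 = A1; e.g. garage (Min) can still go to dock. Fixed point.
Max's winning region = {archive, pantry, vault}.

archive, pantry, vault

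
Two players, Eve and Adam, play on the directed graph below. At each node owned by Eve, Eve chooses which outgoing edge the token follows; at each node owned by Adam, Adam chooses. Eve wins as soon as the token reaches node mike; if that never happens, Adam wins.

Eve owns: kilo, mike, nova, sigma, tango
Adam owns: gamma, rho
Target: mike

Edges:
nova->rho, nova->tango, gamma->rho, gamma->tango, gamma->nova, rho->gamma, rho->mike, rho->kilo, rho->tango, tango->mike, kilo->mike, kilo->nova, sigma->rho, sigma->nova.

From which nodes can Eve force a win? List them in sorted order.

kilo, mike, nova, sigma, tango

A0 = {mike}
A1: add {kilo, tango} — kilo (Eve) has kilo→mike; tango (Eve) has tango→mike.
A2: add {nova} — nova (Eve) has nova→tango.
A3: add {sigma} — sigma (Eve) has sigma→nova.
A4 = A3; e.g. gamma (Adam) can still go to rho. Fixed point.
Eve's winning region = {kilo, mike, nova, sigma, tango}.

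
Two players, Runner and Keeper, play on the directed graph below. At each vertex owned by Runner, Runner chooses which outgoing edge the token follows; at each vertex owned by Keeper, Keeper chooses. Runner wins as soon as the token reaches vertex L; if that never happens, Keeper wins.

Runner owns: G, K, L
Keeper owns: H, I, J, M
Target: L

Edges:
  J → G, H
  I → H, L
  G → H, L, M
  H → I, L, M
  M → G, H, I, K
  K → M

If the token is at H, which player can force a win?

Keeper

A0 = {L}
A1: add {G} — G (Runner) has G→L.
A2 = A1; e.g. H (Keeper) can still go to I. Fixed point.
H never enters the attractor, so Keeper can avoid the target forever.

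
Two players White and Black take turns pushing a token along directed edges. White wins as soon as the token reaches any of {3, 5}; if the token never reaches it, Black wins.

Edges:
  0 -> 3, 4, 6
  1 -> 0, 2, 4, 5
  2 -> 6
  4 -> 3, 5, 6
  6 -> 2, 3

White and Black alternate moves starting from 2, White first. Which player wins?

Black

Track states (vertex, player-to-move).
A0 = {(3,White), (3,Black), (5,White), (5,Black)}
A1: add {(0,White), (1,White), (4,White), (6,White)}.
A2: add {(0,Black), (2,Black), (4,Black)}.
A3 = A2; e.g. (1,Black) stays out. (2,White) never enters ⇒ Black avoids the target.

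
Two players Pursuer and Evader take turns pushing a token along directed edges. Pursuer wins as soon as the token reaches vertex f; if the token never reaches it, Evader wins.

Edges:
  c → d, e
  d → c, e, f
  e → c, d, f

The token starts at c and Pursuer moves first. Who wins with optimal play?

Evader

Track states (vertex, player-to-move).
A0 = {(f,Pursuer), (f,Evader)}
A1: add {(d,Pursuer), (e,Pursuer)}.
A2: add {(c,Evader)}.
A3 = A2; e.g. (c,Pursuer) stays out. (c,Pursuer) never enters ⇒ Evader avoids the target.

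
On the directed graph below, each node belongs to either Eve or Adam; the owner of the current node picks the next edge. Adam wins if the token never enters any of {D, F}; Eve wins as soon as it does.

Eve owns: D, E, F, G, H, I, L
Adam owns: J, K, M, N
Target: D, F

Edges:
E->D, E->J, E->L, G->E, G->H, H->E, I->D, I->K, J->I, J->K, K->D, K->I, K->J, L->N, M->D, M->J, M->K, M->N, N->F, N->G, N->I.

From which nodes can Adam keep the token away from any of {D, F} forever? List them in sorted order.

J, K, M

A0 = {D, F}
A1: add {E, I} — E (Eve) has E→D; I (Eve) has I→D.
A2: add {G, H} — G (Eve) has G→E; H (Eve) has H→E.
A3: add {N} — N (Adam): all of {F, G, I} already in.
A4: add {L} — L (Eve) has L→N.
A5 = A4; e.g. J (Adam) can still go to K. Fixed point.
Eve's attractor = {D, E, F, G, H, I, L, N}; Adam avoids the target exactly from the complement.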